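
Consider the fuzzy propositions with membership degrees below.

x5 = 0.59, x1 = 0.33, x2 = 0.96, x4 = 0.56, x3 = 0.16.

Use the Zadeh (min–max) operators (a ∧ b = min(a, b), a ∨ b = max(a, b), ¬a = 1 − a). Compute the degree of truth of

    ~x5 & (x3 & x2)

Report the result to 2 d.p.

~x5 = 1 − 0.59 = 0.41
x3 & x2 = min(a, b) on (0.16, 0.96) = 0.16
~x5 & (x3 & x2) = min(a, b) on (0.41, 0.16) = 0.16

0.16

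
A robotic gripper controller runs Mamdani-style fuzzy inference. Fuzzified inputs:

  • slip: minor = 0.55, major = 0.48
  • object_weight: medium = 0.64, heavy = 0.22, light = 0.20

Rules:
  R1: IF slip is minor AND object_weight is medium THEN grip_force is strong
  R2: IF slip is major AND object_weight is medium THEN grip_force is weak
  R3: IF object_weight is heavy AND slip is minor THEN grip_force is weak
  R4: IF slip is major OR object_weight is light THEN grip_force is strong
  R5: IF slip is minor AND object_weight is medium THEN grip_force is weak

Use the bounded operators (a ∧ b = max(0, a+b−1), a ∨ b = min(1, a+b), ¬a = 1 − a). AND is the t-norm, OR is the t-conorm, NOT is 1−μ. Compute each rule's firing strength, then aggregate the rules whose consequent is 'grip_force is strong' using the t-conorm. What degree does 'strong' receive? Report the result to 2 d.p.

R1: minor=0.55, medium=0.64; AND[max(0, a+b−1)] → w = 0.19
R2: major=0.48, medium=0.64; AND[max(0, a+b−1)] → w = 0.12
R3: heavy=0.22, minor=0.55; AND[max(0, a+b−1)] → w = 0.00
R4: major=0.48, light=0.20; OR[min(1, a+b)] → w = 0.68
R5: minor=0.55, medium=0.64; AND[max(0, a+b−1)] → w = 0.19
Rules with consequent 'strong': {R1, R4} → strengths 0.19, 0.68
Aggregate via t-conorm [min(1, a+b)]: 0.87

0.87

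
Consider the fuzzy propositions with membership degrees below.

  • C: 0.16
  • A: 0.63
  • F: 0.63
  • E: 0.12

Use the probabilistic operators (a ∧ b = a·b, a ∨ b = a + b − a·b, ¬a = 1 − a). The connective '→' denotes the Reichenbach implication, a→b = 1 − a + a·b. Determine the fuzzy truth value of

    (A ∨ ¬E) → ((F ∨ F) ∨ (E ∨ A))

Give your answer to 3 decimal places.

0.957

¬E = 1 − 0.1200 = 0.8800
A ∨ ¬E = a + b − a·b on (0.6300, 0.8800) = 0.9556
F ∨ F = a + b − a·b on (0.6300, 0.6300) = 0.8631
E ∨ A = a + b − a·b on (0.1200, 0.6300) = 0.6744
(F ∨ F) ∨ (E ∨ A) = a + b − a·b on (0.8631, 0.6744) = 0.9554
(A ∨ ¬E) → ((F ∨ F) ∨ (E ∨ A))  [Reichenbach: 1 − a + a·b] with a=0.9556, b=0.9554 → 0.9574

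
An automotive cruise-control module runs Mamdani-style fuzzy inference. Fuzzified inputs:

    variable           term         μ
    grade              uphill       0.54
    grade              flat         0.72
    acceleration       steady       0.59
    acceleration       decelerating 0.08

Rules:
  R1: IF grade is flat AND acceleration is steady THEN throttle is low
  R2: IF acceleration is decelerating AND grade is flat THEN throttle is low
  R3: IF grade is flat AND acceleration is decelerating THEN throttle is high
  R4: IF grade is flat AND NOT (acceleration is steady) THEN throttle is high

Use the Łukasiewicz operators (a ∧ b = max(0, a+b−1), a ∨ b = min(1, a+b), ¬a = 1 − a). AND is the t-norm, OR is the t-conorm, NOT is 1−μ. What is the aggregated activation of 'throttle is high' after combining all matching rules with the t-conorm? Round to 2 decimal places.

0.13

R1: flat=0.72, steady=0.59; AND[max(0, a+b−1)] → w = 0.31
R2: decelerating=0.08, flat=0.72; AND[max(0, a+b−1)] → w = 0.00
R3: flat=0.72, decelerating=0.08; AND[max(0, a+b−1)] → w = 0.00
R4: flat=0.72, ¬steady=1−0.59=0.41; AND[max(0, a+b−1)] → w = 0.13
Rules with consequent 'high': {R3, R4} → strengths 0.00, 0.13
Aggregate via t-conorm [min(1, a+b)]: 0.13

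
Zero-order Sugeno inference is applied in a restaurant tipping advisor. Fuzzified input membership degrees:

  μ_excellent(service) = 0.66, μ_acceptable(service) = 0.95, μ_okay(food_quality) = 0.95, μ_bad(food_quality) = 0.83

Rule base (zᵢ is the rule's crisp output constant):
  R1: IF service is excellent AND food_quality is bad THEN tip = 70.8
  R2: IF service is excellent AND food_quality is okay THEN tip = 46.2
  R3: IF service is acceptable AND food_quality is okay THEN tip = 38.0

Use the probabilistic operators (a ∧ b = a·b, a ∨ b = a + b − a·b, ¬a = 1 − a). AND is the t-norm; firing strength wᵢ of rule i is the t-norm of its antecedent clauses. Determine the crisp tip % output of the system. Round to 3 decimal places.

R1 (z=70.8): excellent=0.66, bad=0.83; AND[a·b] → w = 0.5478
R2 (z=46.2): excellent=0.66, okay=0.95; AND[a·b] → w = 0.6270
R3 (z=38.0): acceptable=0.95, okay=0.95; AND[a·b] → w = 0.9025
Weighted average = (0.5478·70.8 + 0.6270·46.2 + 0.9025·38.0) / (0.5478 + 0.6270 + 0.9025)
  = 102.0466 / 2.0773 = 49.125

49.125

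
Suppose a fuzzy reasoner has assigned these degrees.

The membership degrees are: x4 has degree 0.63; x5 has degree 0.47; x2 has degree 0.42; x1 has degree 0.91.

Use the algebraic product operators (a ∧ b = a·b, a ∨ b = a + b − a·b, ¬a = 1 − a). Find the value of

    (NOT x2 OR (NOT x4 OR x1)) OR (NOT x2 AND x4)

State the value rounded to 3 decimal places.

NOT x2 = 1 − 0.4200 = 0.5800
NOT x4 = 1 − 0.6300 = 0.3700
NOT x4 OR x1 = a + b − a·b on (0.3700, 0.9100) = 0.9433
NOT x2 OR (NOT x4 OR x1) = a + b − a·b on (0.5800, 0.9433) = 0.9762
NOT x2 = 1 − 0.4200 = 0.5800
NOT x2 AND x4 = a·b on (0.5800, 0.6300) = 0.3654
(NOT x2 OR (NOT x4 OR x1)) OR (NOT x2 AND x4) = a + b − a·b on (0.9762, 0.3654) = 0.9849

0.985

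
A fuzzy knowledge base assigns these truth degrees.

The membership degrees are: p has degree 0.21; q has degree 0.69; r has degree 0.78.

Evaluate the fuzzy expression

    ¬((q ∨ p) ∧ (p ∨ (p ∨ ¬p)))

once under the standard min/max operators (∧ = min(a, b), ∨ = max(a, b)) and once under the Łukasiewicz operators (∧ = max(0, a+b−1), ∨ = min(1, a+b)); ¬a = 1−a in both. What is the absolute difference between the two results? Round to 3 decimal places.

Under standard min/max:
  q ∨ p = max(a, b) on (0.69, 0.21) = 0.69
  ¬p = 1 − 0.21 = 0.79
  p ∨ ¬p = max(a, b) on (0.21, 0.79) = 0.79
  p ∨ (p ∨ ¬p) = max(a, b) on (0.21, 0.79) = 0.79
  (q ∨ p) ∧ (p ∨ (p ∨ ¬p)) = min(a, b) on (0.69, 0.79) = 0.69
  ¬((q ∨ p) ∧ (p ∨ (p ∨ ¬p))) = 1 − 0.69 = 0.31
  → value = 0.3100
Under Łukasiewicz:
  q ∨ p = min(1, a+b) on (0.69, 0.21) = 0.90
  ¬p = 1 − 0.21 = 0.79
  p ∨ ¬p = min(1, a+b) on (0.21, 0.79) = 1.00
  p ∨ (p ∨ ¬p) = min(1, a+b) on (0.21, 1.00) = 1.00
  (q ∨ p) ∧ (p ∨ (p ∨ ¬p)) = max(0, a+b−1) on (0.90, 1.00) = 0.90
  ¬((q ∨ p) ∧ (p ∨ (p ∨ ¬p))) = 1 − 0.90 = 0.10
  → value = 0.1000
|0.3100 − 0.1000| = 0.210

0.210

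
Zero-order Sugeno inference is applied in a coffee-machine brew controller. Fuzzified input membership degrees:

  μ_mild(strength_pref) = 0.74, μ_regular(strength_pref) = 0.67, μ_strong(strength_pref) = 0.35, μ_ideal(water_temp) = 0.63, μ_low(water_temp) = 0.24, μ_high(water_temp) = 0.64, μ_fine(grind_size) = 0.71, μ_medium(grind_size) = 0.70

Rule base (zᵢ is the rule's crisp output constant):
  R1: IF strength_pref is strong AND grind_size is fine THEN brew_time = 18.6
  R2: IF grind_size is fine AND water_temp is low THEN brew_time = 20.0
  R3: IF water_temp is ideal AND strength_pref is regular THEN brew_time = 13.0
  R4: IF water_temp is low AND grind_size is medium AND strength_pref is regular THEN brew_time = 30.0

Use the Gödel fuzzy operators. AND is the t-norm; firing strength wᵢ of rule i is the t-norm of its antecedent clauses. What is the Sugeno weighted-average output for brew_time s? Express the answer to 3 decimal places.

R1 (z=18.6): strong=0.35, fine=0.71; AND[min(a, b)] → w = 0.35
R2 (z=20.0): fine=0.71, low=0.24; AND[min(a, b)] → w = 0.24
R3 (z=13.0): ideal=0.63, regular=0.67; AND[min(a, b)] → w = 0.63
R4 (z=30.0): low=0.24, medium=0.70, regular=0.67; AND[min(a, b)] → w = 0.24
Weighted average = (0.35·18.6 + 0.24·20.0 + 0.63·13.0 + 0.24·30.0) / (0.35 + 0.24 + 0.63 + 0.24)
  = 26.7000 / 1.4600 = 18.288

18.288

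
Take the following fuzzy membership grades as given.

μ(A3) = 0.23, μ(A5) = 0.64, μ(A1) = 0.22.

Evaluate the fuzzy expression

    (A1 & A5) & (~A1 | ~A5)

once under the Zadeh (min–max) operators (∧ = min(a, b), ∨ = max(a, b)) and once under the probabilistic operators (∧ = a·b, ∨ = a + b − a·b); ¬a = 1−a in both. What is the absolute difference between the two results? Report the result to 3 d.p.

0.099

Under Zadeh (min–max):
  A1 & A5 = min(a, b) on (0.22, 0.64) = 0.22
  ~A1 = 1 − 0.22 = 0.78
  ~A5 = 1 − 0.64 = 0.36
  ~A1 | ~A5 = max(a, b) on (0.78, 0.36) = 0.78
  (A1 & A5) & (~A1 | ~A5) = min(a, b) on (0.22, 0.78) = 0.22
  → value = 0.2200
Under probabilistic:
  A1 & A5 = a·b on (0.2200, 0.6400) = 0.1408
  ~A1 = 1 − 0.2200 = 0.7800
  ~A5 = 1 − 0.6400 = 0.3600
  ~A1 | ~A5 = a + b − a·b on (0.7800, 0.3600) = 0.8592
  (A1 & A5) & (~A1 | ~A5) = a·b on (0.1408, 0.8592) = 0.1210
  → value = 0.1210
|0.2200 − 0.1210| = 0.099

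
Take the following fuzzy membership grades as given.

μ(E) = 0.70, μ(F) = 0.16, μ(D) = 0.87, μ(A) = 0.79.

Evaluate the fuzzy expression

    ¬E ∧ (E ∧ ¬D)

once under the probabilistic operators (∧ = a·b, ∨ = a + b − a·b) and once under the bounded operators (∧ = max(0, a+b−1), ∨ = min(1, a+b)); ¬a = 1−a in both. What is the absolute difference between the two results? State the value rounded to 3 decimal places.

Under probabilistic:
  ¬E = 1 − 0.7000 = 0.3000
  ¬D = 1 − 0.8700 = 0.1300
  E ∧ ¬D = a·b on (0.7000, 0.1300) = 0.0910
  ¬E ∧ (E ∧ ¬D) = a·b on (0.3000, 0.0910) = 0.0273
  → value = 0.0273
Under bounded:
  ¬E = 1 − 0.70 = 0.30
  ¬D = 1 − 0.87 = 0.13
  E ∧ ¬D = max(0, a+b−1) on (0.70, 0.13) = 0.00
  ¬E ∧ (E ∧ ¬D) = max(0, a+b−1) on (0.30, 0.00) = 0.00
  → value = 0.0000
|0.0273 − 0.0000| = 0.027

0.027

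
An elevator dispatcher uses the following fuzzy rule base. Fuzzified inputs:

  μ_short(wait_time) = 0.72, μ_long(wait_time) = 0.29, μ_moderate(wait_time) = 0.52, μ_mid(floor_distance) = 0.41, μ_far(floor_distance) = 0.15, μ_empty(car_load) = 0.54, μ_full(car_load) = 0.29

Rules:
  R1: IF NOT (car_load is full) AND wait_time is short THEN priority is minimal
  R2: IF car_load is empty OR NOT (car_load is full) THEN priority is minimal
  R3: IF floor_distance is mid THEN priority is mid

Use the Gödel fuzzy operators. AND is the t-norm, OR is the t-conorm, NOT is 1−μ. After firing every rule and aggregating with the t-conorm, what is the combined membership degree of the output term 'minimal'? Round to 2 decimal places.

R1: ¬full=1−0.29=0.71, short=0.72; AND[min(a, b)] → w = 0.71
R2: empty=0.54, ¬full=1−0.29=0.71; OR[max(a, b)] → w = 0.71
R3: mid=0.41 → w = 0.41
Rules with consequent 'minimal': {R1, R2} → strengths 0.71, 0.71
Aggregate via t-conorm [max(a, b)]: 0.71

0.71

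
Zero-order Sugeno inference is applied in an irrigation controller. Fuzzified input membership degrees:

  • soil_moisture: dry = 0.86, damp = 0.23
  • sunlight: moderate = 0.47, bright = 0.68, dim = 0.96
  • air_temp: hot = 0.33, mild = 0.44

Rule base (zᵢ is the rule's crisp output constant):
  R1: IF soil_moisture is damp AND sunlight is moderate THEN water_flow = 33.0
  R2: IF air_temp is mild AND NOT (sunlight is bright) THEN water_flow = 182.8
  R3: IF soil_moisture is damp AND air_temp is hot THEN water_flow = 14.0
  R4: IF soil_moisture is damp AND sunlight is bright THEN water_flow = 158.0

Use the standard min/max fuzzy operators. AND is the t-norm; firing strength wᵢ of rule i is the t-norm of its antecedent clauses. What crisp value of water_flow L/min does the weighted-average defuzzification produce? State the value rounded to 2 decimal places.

104.60

R1 (z=33.0): damp=0.23, moderate=0.47; AND[min(a, b)] → w = 0.23
R2 (z=182.8): mild=0.44, ¬bright=1−0.68=0.32; AND[min(a, b)] → w = 0.32
R3 (z=14.0): damp=0.23, hot=0.33; AND[min(a, b)] → w = 0.23
R4 (z=158.0): damp=0.23, bright=0.68; AND[min(a, b)] → w = 0.23
Weighted average = (0.23·33.0 + 0.32·182.8 + 0.23·14.0 + 0.23·158.0) / (0.23 + 0.32 + 0.23 + 0.23)
  = 105.6460 / 1.0100 = 104.60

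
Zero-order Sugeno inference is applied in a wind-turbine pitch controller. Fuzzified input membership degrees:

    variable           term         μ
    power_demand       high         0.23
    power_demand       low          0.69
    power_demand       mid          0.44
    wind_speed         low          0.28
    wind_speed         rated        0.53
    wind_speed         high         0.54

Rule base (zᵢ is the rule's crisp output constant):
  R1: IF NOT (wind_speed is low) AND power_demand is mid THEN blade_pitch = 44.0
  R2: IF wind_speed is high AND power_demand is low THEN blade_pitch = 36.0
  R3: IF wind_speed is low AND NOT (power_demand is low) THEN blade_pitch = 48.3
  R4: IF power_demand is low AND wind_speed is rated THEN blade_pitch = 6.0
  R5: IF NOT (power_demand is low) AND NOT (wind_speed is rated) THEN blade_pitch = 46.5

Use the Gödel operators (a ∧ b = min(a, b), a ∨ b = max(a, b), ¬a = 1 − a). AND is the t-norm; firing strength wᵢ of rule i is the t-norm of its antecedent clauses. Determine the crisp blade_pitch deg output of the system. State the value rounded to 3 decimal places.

33.295

R1 (z=44.0): ¬low=1−0.28=0.72, mid=0.44; AND[min(a, b)] → w = 0.44
R2 (z=36.0): high=0.54, low=0.69; AND[min(a, b)] → w = 0.54
R3 (z=48.3): low=0.28, ¬low=1−0.69=0.31; AND[min(a, b)] → w = 0.28
R4 (z=6.0): low=0.69, rated=0.53; AND[min(a, b)] → w = 0.53
R5 (z=46.5): ¬low=1−0.69=0.31, ¬rated=1−0.53=0.47; AND[min(a, b)] → w = 0.31
Weighted average = (0.44·44.0 + 0.54·36.0 + 0.28·48.3 + 0.53·6.0 + 0.31·46.5) / (0.44 + 0.54 + 0.28 + 0.53 + 0.31)
  = 69.9190 / 2.1000 = 33.295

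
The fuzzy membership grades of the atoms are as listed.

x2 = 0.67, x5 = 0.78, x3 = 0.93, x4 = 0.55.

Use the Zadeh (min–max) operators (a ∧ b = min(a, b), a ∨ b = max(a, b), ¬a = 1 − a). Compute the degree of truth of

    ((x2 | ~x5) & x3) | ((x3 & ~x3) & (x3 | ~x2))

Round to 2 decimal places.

0.67

~x5 = 1 − 0.78 = 0.22
x2 | ~x5 = max(a, b) on (0.67, 0.22) = 0.67
(x2 | ~x5) & x3 = min(a, b) on (0.67, 0.93) = 0.67
~x3 = 1 − 0.93 = 0.07
x3 & ~x3 = min(a, b) on (0.93, 0.07) = 0.07
~x2 = 1 − 0.67 = 0.33
x3 | ~x2 = max(a, b) on (0.93, 0.33) = 0.93
(x3 & ~x3) & (x3 | ~x2) = min(a, b) on (0.07, 0.93) = 0.07
((x2 | ~x5) & x3) | ((x3 & ~x3) & (x3 | ~x2)) = max(a, b) on (0.67, 0.07) = 0.67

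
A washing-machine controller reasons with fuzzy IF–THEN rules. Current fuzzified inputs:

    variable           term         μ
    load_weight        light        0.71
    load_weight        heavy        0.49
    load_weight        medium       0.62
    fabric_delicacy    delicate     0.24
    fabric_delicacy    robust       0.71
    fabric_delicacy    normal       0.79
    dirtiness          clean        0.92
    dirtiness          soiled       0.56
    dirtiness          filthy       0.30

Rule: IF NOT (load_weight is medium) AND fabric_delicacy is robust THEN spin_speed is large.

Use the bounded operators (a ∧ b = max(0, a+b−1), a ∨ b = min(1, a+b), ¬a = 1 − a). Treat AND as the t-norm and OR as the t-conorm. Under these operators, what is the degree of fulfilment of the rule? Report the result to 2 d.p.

firing strength: ¬medium=1−0.62=0.38, robust=0.71; AND[max(0, a+b−1)] → w = 0.09

0.09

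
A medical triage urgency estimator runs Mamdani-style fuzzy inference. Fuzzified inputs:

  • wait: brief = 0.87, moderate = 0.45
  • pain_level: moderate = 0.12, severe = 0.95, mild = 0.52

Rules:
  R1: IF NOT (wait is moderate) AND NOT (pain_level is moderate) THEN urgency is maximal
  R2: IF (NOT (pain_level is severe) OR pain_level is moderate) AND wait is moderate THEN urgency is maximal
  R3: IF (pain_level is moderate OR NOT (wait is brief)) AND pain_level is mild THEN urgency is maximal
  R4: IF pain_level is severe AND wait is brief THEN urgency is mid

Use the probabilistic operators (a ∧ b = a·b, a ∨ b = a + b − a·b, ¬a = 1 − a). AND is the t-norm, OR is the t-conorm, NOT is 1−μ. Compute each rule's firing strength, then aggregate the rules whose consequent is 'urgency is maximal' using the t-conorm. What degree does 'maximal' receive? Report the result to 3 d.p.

R1: ¬moderate=1−0.45=0.55, ¬moderate=1−0.12=0.88; AND[a·b] → w = 0.4840
R2: (¬severe=1−0.95=0.05 OR moderate=0.12) = 0.1640; AND[a·b] with moderate=0.45 → w = 0.0738
R3: (moderate=0.12 OR ¬brief=1−0.87=0.13) = 0.2344; AND[a·b] with mild=0.52 → w = 0.1219
R4: severe=0.95, brief=0.87; AND[a·b] → w = 0.8265
Rules with consequent 'maximal': {R1, R2, R3} → strengths 0.4840, 0.0738, 0.1219
Aggregate via t-conorm [a + b − a·b]: 0.5803

0.580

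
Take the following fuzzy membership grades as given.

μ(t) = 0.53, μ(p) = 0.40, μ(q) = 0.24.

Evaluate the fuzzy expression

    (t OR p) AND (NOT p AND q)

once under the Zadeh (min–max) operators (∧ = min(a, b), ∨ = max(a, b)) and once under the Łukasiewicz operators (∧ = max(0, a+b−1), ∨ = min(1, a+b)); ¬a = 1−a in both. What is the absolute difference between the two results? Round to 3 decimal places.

0.240

Under Zadeh (min–max):
  t OR p = max(a, b) on (0.53, 0.40) = 0.53
  NOT p = 1 − 0.40 = 0.60
  NOT p AND q = min(a, b) on (0.60, 0.24) = 0.24
  (t OR p) AND (NOT p AND q) = min(a, b) on (0.53, 0.24) = 0.24
  → value = 0.2400
Under Łukasiewicz:
  t OR p = min(1, a+b) on (0.53, 0.40) = 0.93
  NOT p = 1 − 0.40 = 0.60
  NOT p AND q = max(0, a+b−1) on (0.60, 0.24) = 0.00
  (t OR p) AND (NOT p AND q) = max(0, a+b−1) on (0.93, 0.00) = 0.00
  → value = 0.0000
|0.2400 − 0.0000| = 0.240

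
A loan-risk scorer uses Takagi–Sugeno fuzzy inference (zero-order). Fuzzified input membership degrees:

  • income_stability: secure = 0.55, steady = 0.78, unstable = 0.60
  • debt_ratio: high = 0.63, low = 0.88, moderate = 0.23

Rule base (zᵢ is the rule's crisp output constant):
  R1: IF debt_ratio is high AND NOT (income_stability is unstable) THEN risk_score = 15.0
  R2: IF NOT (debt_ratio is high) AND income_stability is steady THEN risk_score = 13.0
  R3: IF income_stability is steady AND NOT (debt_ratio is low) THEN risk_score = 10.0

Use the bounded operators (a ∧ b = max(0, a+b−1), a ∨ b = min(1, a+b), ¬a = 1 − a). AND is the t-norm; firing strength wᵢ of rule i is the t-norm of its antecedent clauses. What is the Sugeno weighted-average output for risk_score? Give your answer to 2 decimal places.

13.33

R1 (z=15.0): high=0.63, ¬unstable=1−0.60=0.40; AND[max(0, a+b−1)] → w = 0.03
R2 (z=13.0): ¬high=1−0.63=0.37, steady=0.78; AND[max(0, a+b−1)] → w = 0.15
R3 (z=10.0): steady=0.78, ¬low=1−0.88=0.12; AND[max(0, a+b−1)] → w = 0.00
Weighted average = (0.03·15.0 + 0.15·13.0 + 0.00·10.0) / (0.03 + 0.15 + 0.00)
  = 2.4000 / 0.1800 = 13.33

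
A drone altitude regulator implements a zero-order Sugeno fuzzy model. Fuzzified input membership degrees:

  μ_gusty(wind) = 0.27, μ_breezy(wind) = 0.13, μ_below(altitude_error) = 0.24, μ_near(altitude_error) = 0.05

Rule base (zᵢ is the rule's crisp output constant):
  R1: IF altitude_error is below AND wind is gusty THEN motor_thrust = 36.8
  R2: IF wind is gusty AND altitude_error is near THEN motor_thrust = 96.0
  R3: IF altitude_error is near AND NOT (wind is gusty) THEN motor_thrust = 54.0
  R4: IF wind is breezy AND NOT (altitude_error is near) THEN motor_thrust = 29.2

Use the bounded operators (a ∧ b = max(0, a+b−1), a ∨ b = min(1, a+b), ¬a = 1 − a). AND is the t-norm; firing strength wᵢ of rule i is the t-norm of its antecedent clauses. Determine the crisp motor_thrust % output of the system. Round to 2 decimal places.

R1 (z=36.8): below=0.24, gusty=0.27; AND[max(0, a+b−1)] → w = 0.00
R2 (z=96.0): gusty=0.27, near=0.05; AND[max(0, a+b−1)] → w = 0.00
R3 (z=54.0): near=0.05, ¬gusty=1−0.27=0.73; AND[max(0, a+b−1)] → w = 0.00
R4 (z=29.2): breezy=0.13, ¬near=1−0.05=0.95; AND[max(0, a+b−1)] → w = 0.08
Weighted average = (0.00·36.8 + 0.00·96.0 + 0.00·54.0 + 0.08·29.2) / (0.00 + 0.00 + 0.00 + 0.08)
  = 2.3360 / 0.0800 = 29.20

29.20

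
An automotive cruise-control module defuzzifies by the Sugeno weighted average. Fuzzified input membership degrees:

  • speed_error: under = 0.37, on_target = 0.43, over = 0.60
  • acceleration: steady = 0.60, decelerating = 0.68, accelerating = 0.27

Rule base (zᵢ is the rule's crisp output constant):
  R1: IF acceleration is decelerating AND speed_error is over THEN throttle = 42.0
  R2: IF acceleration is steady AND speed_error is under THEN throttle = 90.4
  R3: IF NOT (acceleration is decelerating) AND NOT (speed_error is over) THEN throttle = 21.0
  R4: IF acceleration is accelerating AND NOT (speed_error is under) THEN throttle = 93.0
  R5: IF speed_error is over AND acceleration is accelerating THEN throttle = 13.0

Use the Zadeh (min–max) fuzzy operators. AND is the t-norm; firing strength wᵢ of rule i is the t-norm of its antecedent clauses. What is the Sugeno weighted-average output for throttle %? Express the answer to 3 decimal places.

51.360

R1 (z=42.0): decelerating=0.68, over=0.60; AND[min(a, b)] → w = 0.60
R2 (z=90.4): steady=0.60, under=0.37; AND[min(a, b)] → w = 0.37
R3 (z=21.0): ¬decelerating=1−0.68=0.32, ¬over=1−0.60=0.40; AND[min(a, b)] → w = 0.32
R4 (z=93.0): accelerating=0.27, ¬under=1−0.37=0.63; AND[min(a, b)] → w = 0.27
R5 (z=13.0): over=0.60, accelerating=0.27; AND[min(a, b)] → w = 0.27
Weighted average = (0.60·42.0 + 0.37·90.4 + 0.32·21.0 + 0.27·93.0 + 0.27·13.0) / (0.60 + 0.37 + 0.32 + 0.27 + 0.27)
  = 93.9880 / 1.8300 = 51.360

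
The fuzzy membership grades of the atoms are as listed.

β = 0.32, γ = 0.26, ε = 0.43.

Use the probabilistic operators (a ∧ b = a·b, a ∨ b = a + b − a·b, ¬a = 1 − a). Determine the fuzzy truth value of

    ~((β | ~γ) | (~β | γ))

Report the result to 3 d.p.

~γ = 1 − 0.2600 = 0.7400
β | ~γ = a + b − a·b on (0.3200, 0.7400) = 0.8232
~β = 1 − 0.3200 = 0.6800
~β | γ = a + b − a·b on (0.6800, 0.2600) = 0.7632
(β | ~γ) | (~β | γ) = a + b − a·b on (0.8232, 0.7632) = 0.9581
~((β | ~γ) | (~β | γ)) = 1 − 0.9581 = 0.0419

0.042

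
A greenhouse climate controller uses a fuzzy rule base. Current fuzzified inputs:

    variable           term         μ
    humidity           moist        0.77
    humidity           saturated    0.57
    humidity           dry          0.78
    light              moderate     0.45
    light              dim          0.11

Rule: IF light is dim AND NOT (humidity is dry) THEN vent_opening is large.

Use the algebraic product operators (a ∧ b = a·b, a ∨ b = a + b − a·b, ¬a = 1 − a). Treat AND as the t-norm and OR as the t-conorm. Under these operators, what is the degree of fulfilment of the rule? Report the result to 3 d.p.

0.024

firing strength: dim=0.11, ¬dry=1−0.78=0.22; AND[a·b] → w = 0.0242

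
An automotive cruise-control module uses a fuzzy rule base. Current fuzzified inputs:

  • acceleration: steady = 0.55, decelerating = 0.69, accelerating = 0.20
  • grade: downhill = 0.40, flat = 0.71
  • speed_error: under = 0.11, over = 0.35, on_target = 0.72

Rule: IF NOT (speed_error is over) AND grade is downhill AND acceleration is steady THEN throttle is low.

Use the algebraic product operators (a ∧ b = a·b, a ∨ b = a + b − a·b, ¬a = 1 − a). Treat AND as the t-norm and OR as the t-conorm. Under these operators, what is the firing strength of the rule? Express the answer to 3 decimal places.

0.143

firing strength: ¬over=1−0.35=0.65, downhill=0.40, steady=0.55; AND[a·b] → w = 0.1430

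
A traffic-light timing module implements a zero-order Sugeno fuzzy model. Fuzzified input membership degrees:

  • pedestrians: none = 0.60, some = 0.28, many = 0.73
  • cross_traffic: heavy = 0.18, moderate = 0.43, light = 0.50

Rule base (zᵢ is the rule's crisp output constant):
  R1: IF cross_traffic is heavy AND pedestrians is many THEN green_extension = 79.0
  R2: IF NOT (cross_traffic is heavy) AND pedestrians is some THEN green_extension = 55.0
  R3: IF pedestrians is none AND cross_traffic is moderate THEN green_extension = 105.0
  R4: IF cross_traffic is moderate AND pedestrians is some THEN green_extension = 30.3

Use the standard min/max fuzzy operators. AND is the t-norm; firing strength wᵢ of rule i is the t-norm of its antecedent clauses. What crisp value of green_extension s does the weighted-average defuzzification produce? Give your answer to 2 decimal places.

71.16

R1 (z=79.0): heavy=0.18, many=0.73; AND[min(a, b)] → w = 0.18
R2 (z=55.0): ¬heavy=1−0.18=0.82, some=0.28; AND[min(a, b)] → w = 0.28
R3 (z=105.0): none=0.60, moderate=0.43; AND[min(a, b)] → w = 0.43
R4 (z=30.3): moderate=0.43, some=0.28; AND[min(a, b)] → w = 0.28
Weighted average = (0.18·79.0 + 0.28·55.0 + 0.43·105.0 + 0.28·30.3) / (0.18 + 0.28 + 0.43 + 0.28)
  = 83.2540 / 1.1700 = 71.16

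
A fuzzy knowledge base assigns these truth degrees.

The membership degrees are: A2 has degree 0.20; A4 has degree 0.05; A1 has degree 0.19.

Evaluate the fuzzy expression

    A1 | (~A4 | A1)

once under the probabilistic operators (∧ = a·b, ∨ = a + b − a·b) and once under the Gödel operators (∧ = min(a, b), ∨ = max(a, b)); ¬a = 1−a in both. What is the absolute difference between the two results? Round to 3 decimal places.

Under probabilistic:
  ~A4 = 1 − 0.0500 = 0.9500
  ~A4 | A1 = a + b − a·b on (0.9500, 0.1900) = 0.9595
  A1 | (~A4 | A1) = a + b − a·b on (0.1900, 0.9595) = 0.9672
  → value = 0.9672
Under Gödel:
  ~A4 = 1 − 0.05 = 0.95
  ~A4 | A1 = max(a, b) on (0.95, 0.19) = 0.95
  A1 | (~A4 | A1) = max(a, b) on (0.19, 0.95) = 0.95
  → value = 0.9500
|0.9672 − 0.9500| = 0.017

0.017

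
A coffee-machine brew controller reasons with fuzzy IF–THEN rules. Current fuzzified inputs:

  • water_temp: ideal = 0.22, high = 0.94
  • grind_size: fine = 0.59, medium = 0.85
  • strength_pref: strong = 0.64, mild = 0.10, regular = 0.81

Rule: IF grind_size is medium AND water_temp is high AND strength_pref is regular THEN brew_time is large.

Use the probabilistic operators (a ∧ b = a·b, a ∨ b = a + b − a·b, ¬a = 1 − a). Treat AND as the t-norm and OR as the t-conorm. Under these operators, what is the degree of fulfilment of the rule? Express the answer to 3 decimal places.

firing strength: medium=0.85, high=0.94, regular=0.81; AND[a·b] → w = 0.6472

0.647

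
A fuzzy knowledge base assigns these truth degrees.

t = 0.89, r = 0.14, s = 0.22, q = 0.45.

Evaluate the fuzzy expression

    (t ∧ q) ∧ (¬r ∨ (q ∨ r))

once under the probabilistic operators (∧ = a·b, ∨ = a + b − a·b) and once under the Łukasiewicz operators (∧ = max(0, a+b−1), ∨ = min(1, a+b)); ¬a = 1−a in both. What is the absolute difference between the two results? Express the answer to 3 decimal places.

Under probabilistic:
  t ∧ q = a·b on (0.8900, 0.4500) = 0.4005
  ¬r = 1 − 0.1400 = 0.8600
  q ∨ r = a + b − a·b on (0.4500, 0.1400) = 0.5270
  ¬r ∨ (q ∨ r) = a + b − a·b on (0.8600, 0.5270) = 0.9338
  (t ∧ q) ∧ (¬r ∨ (q ∨ r)) = a·b on (0.4005, 0.9338) = 0.3740
  → value = 0.3740
Under Łukasiewicz:
  t ∧ q = max(0, a+b−1) on (0.89, 0.45) = 0.34
  ¬r = 1 − 0.14 = 0.86
  q ∨ r = min(1, a+b) on (0.45, 0.14) = 0.59
  ¬r ∨ (q ∨ r) = min(1, a+b) on (0.86, 0.59) = 1.00
  (t ∧ q) ∧ (¬r ∨ (q ∨ r)) = max(0, a+b−1) on (0.34, 1.00) = 0.34
  → value = 0.3400
|0.3740 − 0.3400| = 0.034

0.034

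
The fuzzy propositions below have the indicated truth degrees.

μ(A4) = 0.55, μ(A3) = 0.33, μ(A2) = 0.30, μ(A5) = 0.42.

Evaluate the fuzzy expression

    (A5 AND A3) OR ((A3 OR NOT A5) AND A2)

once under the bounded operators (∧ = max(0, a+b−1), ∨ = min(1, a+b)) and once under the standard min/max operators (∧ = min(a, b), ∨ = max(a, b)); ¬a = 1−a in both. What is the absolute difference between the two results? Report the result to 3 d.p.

Under bounded:
  A5 AND A3 = max(0, a+b−1) on (0.42, 0.33) = 0.00
  NOT A5 = 1 − 0.42 = 0.58
  A3 OR NOT A5 = min(1, a+b) on (0.33, 0.58) = 0.91
  (A3 OR NOT A5) AND A2 = max(0, a+b−1) on (0.91, 0.30) = 0.21
  (A5 AND A3) OR ((A3 OR NOT A5) AND A2) = min(1, a+b) on (0.00, 0.21) = 0.21
  → value = 0.2100
Under standard min/max:
  A5 AND A3 = min(a, b) on (0.42, 0.33) = 0.33
  NOT A5 = 1 − 0.42 = 0.58
  A3 OR NOT A5 = max(a, b) on (0.33, 0.58) = 0.58
  (A3 OR NOT A5) AND A2 = min(a, b) on (0.58, 0.30) = 0.30
  (A5 AND A3) OR ((A3 OR NOT A5) AND A2) = max(a, b) on (0.33, 0.30) = 0.33
  → value = 0.3300
|0.2100 − 0.3300| = 0.120

0.120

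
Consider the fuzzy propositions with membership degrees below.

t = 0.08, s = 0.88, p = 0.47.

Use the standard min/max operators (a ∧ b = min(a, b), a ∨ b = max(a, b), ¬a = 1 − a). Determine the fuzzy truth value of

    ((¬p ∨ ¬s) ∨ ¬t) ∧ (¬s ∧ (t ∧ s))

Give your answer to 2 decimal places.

0.08

¬p = 1 − 0.47 = 0.53
¬s = 1 − 0.88 = 0.12
¬p ∨ ¬s = max(a, b) on (0.53, 0.12) = 0.53
¬t = 1 − 0.08 = 0.92
(¬p ∨ ¬s) ∨ ¬t = max(a, b) on (0.53, 0.92) = 0.92
¬s = 1 − 0.88 = 0.12
t ∧ s = min(a, b) on (0.08, 0.88) = 0.08
¬s ∧ (t ∧ s) = min(a, b) on (0.12, 0.08) = 0.08
((¬p ∨ ¬s) ∨ ¬t) ∧ (¬s ∧ (t ∧ s)) = min(a, b) on (0.92, 0.08) = 0.08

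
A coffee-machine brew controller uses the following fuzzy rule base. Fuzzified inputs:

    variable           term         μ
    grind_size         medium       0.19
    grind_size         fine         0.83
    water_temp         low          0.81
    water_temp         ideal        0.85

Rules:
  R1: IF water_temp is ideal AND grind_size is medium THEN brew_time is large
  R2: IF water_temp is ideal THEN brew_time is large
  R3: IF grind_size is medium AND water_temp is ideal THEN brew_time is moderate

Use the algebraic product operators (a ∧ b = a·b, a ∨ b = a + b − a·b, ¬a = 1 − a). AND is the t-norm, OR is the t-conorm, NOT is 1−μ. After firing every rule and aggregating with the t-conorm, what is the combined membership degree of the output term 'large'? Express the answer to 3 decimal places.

0.874

R1: ideal=0.85, medium=0.19; AND[a·b] → w = 0.1615
R2: ideal=0.85 → w = 0.8500
R3: medium=0.19, ideal=0.85; AND[a·b] → w = 0.1615
Rules with consequent 'large': {R1, R2} → strengths 0.1615, 0.8500
Aggregate via t-conorm [a + b − a·b]: 0.8742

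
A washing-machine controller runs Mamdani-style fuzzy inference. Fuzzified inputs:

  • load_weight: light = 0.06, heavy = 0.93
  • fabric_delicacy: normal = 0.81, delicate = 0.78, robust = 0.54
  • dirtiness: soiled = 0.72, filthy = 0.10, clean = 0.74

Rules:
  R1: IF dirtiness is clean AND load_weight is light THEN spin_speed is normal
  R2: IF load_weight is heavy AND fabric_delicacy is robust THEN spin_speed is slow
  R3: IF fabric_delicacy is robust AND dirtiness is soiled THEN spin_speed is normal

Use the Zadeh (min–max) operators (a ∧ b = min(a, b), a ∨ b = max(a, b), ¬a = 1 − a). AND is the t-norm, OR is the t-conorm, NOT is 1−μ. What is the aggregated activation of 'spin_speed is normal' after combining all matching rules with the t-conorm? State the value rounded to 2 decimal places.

0.54

R1: clean=0.74, light=0.06; AND[min(a, b)] → w = 0.06
R2: heavy=0.93, robust=0.54; AND[min(a, b)] → w = 0.54
R3: robust=0.54, soiled=0.72; AND[min(a, b)] → w = 0.54
Rules with consequent 'normal': {R1, R3} → strengths 0.06, 0.54
Aggregate via t-conorm [max(a, b)]: 0.54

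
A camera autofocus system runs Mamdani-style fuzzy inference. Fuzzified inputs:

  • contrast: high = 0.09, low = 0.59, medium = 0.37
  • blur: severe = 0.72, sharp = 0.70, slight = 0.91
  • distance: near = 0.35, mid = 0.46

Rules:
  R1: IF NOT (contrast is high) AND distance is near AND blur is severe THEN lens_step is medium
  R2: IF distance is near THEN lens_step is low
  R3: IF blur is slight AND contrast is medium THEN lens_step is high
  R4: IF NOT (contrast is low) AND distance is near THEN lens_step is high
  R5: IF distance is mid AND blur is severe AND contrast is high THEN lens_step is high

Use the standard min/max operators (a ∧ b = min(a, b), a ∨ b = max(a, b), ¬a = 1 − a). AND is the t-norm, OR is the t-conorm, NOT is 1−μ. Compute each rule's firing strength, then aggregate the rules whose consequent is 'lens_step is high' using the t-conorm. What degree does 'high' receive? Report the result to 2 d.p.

0.37

R1: ¬high=1−0.09=0.91, near=0.35, severe=0.72; AND[min(a, b)] → w = 0.35
R2: near=0.35 → w = 0.35
R3: slight=0.91, medium=0.37; AND[min(a, b)] → w = 0.37
R4: ¬low=1−0.59=0.41, near=0.35; AND[min(a, b)] → w = 0.35
R5: mid=0.46, severe=0.72, high=0.09; AND[min(a, b)] → w = 0.09
Rules with consequent 'high': {R3, R4, R5} → strengths 0.37, 0.35, 0.09
Aggregate via t-conorm [max(a, b)]: 0.37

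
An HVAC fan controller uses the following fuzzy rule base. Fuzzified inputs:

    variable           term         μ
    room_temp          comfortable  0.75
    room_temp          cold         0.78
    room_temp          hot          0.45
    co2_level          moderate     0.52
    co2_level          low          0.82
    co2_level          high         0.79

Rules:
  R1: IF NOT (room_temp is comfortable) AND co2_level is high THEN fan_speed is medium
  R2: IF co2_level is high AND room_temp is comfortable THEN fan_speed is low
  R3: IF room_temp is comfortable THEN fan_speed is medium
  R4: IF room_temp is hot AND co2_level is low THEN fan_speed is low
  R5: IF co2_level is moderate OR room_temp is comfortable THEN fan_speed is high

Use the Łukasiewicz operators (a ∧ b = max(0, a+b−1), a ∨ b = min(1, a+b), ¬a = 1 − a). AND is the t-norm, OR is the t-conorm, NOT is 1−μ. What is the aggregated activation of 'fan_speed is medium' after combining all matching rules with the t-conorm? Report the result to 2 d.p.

R1: ¬comfortable=1−0.75=0.25, high=0.79; AND[max(0, a+b−1)] → w = 0.04
R2: high=0.79, comfortable=0.75; AND[max(0, a+b−1)] → w = 0.54
R3: comfortable=0.75 → w = 0.75
R4: hot=0.45, low=0.82; AND[max(0, a+b−1)] → w = 0.27
R5: moderate=0.52, comfortable=0.75; OR[min(1, a+b)] → w = 1.00
Rules with consequent 'medium': {R1, R3} → strengths 0.04, 0.75
Aggregate via t-conorm [min(1, a+b)]: 0.79

0.79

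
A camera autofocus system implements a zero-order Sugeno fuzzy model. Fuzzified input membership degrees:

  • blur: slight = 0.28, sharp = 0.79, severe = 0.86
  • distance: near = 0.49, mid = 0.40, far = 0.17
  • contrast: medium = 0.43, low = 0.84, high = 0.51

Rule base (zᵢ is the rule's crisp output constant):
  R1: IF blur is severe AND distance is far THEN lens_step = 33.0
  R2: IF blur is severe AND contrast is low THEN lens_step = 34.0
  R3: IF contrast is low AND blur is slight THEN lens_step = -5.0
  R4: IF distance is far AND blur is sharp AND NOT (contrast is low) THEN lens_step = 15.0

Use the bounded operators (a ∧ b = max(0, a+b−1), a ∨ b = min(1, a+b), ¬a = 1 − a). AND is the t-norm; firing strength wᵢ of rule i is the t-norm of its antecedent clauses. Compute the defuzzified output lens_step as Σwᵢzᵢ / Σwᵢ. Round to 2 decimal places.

28.46

R1 (z=33.0): severe=0.86, far=0.17; AND[max(0, a+b−1)] → w = 0.03
R2 (z=34.0): severe=0.86, low=0.84; AND[max(0, a+b−1)] → w = 0.70
R3 (z=-5.0): low=0.84, slight=0.28; AND[max(0, a+b−1)] → w = 0.12
R4 (z=15.0): far=0.17, sharp=0.79, ¬low=1−0.84=0.16; AND[max(0, a+b−1)] → w = 0.00
Weighted average = (0.03·33.0 + 0.70·34.0 + 0.12·-5.0 + 0.00·15.0) / (0.03 + 0.70 + 0.12 + 0.00)
  = 24.1900 / 0.8500 = 28.46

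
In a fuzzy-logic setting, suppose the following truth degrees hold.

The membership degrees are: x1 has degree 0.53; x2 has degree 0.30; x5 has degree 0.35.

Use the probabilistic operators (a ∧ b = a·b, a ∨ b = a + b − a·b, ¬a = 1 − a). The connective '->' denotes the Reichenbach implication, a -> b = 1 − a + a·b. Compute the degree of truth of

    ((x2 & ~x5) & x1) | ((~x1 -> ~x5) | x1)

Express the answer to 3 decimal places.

0.931

~x5 = 1 − 0.3500 = 0.6500
x2 & ~x5 = a·b on (0.3000, 0.6500) = 0.1950
(x2 & ~x5) & x1 = a·b on (0.1950, 0.5300) = 0.1034
~x1 = 1 − 0.5300 = 0.4700
~x5 = 1 − 0.3500 = 0.6500
~x1 -> ~x5  [Reichenbach: 1 − a + a·b] with a=0.4700, b=0.6500 → 0.8355
(~x1 -> ~x5) | x1 = a + b − a·b on (0.8355, 0.5300) = 0.9227
((x2 & ~x5) & x1) | ((~x1 -> ~x5) | x1) = a + b − a·b on (0.1034, 0.9227) = 0.9307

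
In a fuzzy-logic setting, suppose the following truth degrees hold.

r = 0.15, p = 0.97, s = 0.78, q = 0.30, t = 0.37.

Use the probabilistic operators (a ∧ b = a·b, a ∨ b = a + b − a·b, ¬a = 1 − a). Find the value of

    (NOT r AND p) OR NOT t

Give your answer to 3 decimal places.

NOT r = 1 − 0.1500 = 0.8500
NOT r AND p = a·b on (0.8500, 0.9700) = 0.8245
NOT t = 1 − 0.3700 = 0.6300
(NOT r AND p) OR NOT t = a + b − a·b on (0.8245, 0.6300) = 0.9351

0.935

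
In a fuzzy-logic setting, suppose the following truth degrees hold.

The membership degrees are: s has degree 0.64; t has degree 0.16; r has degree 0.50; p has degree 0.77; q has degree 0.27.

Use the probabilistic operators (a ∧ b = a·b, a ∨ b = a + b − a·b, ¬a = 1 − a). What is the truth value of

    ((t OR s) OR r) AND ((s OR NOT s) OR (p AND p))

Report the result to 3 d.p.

t OR s = a + b − a·b on (0.1600, 0.6400) = 0.6976
(t OR s) OR r = a + b − a·b on (0.6976, 0.5000) = 0.8488
NOT s = 1 − 0.6400 = 0.3600
s OR NOT s = a + b − a·b on (0.6400, 0.3600) = 0.7696
p AND p = a·b on (0.7700, 0.7700) = 0.5929
(s OR NOT s) OR (p AND p) = a + b − a·b on (0.7696, 0.5929) = 0.9062
((t OR s) OR r) AND ((s OR NOT s) OR (p AND p)) = a·b on (0.8488, 0.9062) = 0.7692

0.769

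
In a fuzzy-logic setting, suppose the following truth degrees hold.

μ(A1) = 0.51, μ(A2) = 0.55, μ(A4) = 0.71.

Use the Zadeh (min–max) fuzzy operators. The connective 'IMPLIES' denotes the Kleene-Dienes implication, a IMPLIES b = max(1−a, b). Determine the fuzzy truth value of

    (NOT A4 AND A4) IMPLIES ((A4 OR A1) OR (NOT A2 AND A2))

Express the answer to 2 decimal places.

0.71

NOT A4 = 1 − 0.71 = 0.29
NOT A4 AND A4 = min(a, b) on (0.29, 0.71) = 0.29
A4 OR A1 = max(a, b) on (0.71, 0.51) = 0.71
NOT A2 = 1 − 0.55 = 0.45
NOT A2 AND A2 = min(a, b) on (0.45, 0.55) = 0.45
(A4 OR A1) OR (NOT A2 AND A2) = max(a, b) on (0.71, 0.45) = 0.71
(NOT A4 AND A4) IMPLIES ((A4 OR A1) OR (NOT A2 AND A2))  [Kleene-Dienes: max(1−a, b)] with a=0.29, b=0.71 → 0.71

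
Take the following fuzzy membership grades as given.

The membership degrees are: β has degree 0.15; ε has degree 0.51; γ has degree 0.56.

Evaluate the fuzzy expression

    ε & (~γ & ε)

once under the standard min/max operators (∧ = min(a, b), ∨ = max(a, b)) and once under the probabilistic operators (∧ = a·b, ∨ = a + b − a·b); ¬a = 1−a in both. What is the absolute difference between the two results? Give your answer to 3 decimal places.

0.326

Under standard min/max:
  ~γ = 1 − 0.56 = 0.44
  ~γ & ε = min(a, b) on (0.44, 0.51) = 0.44
  ε & (~γ & ε) = min(a, b) on (0.51, 0.44) = 0.44
  → value = 0.4400
Under probabilistic:
  ~γ = 1 − 0.5600 = 0.4400
  ~γ & ε = a·b on (0.4400, 0.5100) = 0.2244
  ε & (~γ & ε) = a·b on (0.5100, 0.2244) = 0.1144
  → value = 0.1144
|0.4400 − 0.1144| = 0.326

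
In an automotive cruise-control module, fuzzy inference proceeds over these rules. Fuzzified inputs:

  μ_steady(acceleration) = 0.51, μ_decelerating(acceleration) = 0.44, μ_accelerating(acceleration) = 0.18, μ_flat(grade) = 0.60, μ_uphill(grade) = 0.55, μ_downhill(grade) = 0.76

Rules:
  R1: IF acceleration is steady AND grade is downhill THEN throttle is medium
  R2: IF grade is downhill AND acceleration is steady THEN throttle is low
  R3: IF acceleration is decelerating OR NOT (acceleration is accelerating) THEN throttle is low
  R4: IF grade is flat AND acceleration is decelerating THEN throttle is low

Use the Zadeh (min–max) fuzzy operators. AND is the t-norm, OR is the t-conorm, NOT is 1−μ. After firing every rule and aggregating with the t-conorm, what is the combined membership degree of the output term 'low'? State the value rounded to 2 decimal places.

0.82

R1: steady=0.51, downhill=0.76; AND[min(a, b)] → w = 0.51
R2: downhill=0.76, steady=0.51; AND[min(a, b)] → w = 0.51
R3: decelerating=0.44, ¬accelerating=1−0.18=0.82; OR[max(a, b)] → w = 0.82
R4: flat=0.60, decelerating=0.44; AND[min(a, b)] → w = 0.44
Rules with consequent 'low': {R2, R3, R4} → strengths 0.51, 0.82, 0.44
Aggregate via t-conorm [max(a, b)]: 0.82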